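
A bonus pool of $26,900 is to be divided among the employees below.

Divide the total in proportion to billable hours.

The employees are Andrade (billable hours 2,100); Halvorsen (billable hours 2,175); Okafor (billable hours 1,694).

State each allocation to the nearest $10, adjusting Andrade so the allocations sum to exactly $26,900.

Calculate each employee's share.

Combined billable hours = 5,969.
Unrounded shares: Andrade 2,100/5,969 × $26,900 = 9,463.90; Halvorsen 2,175/5,969 × $26,900 = 9,801.89; Okafor 1,694/5,969 × $26,900 = 7,634.21.
Rounded to nearest $10: Andrade $9,460; Halvorsen $9,800; Okafor $7,630. Sum = $26,890.
Difference $26,900 − $26,890 = +$10 applied to Andrade: Andrade becomes $9,470.

Andrade: $9,470 | Halvorsen: $9,800 | Okafor: $7,630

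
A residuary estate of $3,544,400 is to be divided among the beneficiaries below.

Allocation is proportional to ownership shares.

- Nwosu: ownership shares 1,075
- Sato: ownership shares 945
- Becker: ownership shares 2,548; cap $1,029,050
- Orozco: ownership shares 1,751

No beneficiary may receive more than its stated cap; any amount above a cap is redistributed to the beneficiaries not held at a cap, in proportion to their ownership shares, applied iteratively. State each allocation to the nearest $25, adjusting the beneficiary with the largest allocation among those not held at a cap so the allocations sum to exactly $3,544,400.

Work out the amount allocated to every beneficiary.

Nwosu: $717,050 · Sato: $630,350 · Becker: $1,029,050 · Orozco: $1,167,950

Sum of ownership shares: 6,319.
Unconstrained shares: Nwosu 602,979.90; Sato 530,061.40; Becker 1,429,202.60; Orozco 982,156.10.
Held at cap: Becker ($1,029,050); remaining pool $2,515,350 reallocated over remaining ownership shares 3,771.
Remaining shares: Nwosu 717,051.51 → $717,050; Sato 630,338.31 → $630,350; Orozco 1,167,960.18 → $1,167,950.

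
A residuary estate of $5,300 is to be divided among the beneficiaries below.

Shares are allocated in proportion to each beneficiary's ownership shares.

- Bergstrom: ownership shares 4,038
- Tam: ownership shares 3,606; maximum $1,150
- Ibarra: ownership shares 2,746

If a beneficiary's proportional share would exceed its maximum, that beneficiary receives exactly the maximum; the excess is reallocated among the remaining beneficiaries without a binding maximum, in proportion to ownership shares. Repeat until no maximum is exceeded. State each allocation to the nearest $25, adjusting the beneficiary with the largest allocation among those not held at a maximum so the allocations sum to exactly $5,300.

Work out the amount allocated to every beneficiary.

Ownership shares total: 10,390.
Unconstrained shares: Bergstrom 2,059.81; Tam 1,839.44; Ibarra 1,400.75.
Capped: Tam ($1,150); balance $4,150 reallocated over remaining ownership shares 6,784.
Redistributed shares: Bergstrom 2,470.18 → $2,475; Ibarra 1,679.82 → $1,675.

Bergstrom: $2,475; Tam: $1,150; Ibarra: $1,675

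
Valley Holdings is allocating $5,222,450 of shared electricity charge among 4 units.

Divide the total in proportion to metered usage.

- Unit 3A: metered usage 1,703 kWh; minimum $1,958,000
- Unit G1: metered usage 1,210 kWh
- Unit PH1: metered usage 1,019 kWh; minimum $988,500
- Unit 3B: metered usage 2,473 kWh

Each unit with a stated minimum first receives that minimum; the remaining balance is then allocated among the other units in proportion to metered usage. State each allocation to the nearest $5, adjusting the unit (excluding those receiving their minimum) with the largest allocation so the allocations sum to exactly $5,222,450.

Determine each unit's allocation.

Minimums first: Unit 3A $1,958,000; Unit PH1 $988,500. Balance $2,275,950.
Balance split over remaining metered usage 3,683: Unit G1 747,732.69 → $747,735; Unit 3B 1,528,217.31 → $1,528,215.

Unit 3A: $1,958,000; Unit G1: $747,735; Unit PH1: $988,500; Unit 3B: $1,528,215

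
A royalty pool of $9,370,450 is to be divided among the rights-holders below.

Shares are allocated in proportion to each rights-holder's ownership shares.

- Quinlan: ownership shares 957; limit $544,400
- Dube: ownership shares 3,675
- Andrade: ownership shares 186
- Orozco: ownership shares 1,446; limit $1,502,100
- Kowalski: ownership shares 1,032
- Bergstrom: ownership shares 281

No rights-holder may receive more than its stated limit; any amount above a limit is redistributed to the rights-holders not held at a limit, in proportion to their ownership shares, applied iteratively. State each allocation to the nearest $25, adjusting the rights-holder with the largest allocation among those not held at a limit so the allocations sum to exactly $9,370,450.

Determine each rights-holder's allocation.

Quinlan: $544,400 · Dube: $5,202,050 · Andrade: $263,300 · Orozco: $1,502,100 · Kowalski: $1,460,825 · Bergstrom: $397,775

Total ownership shares = 7,577.
Unconstrained shares: Quinlan 1,183,518.63; Dube 4,544,859.94; Andrade 230,025.56; Orozco 1,788,263.26; Kowalski 1,276,270.87; Bergstrom 347,511.74.
Cap binds for Quinlan ($544,400), Orozco ($1,502,100); remaining pool $7,323,950 reallocated over remaining ownership shares 5,174.
Shares after redistribution: Dube 5,202,071.17 → $5,202,075; Andrade 263,288.50 → $263,300; Kowalski 1,460,826.52 → $1,460,825; Bergstrom 397,763.81 → $397,775.
Rounding difference −$25 applied to Dube → $5,202,050.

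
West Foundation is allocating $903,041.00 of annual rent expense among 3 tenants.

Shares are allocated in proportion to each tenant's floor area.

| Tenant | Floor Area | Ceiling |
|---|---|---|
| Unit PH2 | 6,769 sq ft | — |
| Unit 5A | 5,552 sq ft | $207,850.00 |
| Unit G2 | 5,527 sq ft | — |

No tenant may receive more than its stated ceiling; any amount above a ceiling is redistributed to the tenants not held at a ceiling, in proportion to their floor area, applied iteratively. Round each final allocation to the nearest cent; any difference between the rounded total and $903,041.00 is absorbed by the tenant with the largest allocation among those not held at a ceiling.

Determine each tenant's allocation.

Floor area total: 17,848.
Pro-rata shares before constraints: Unit PH2 342,485.6863; Unit 5A 280,910.1094; Unit G2 279,645.2043.
Held at cap: Unit 5A ($207,850.00); residual $695,191.00 reallocated over remaining floor area 12,296.
Redistributed shares: Unit PH2 382,705.5855 → $382,705.59; Unit G2 312,485.4145 → $312,485.41.

Unit PH2: $382,705.59; Unit 5A: $207,850.00; Unit G2: $312,485.41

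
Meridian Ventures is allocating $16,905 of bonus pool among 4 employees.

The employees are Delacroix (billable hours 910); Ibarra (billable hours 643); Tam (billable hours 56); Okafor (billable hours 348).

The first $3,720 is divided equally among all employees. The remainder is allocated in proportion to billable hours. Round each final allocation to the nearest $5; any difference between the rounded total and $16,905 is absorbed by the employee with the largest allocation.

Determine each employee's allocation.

$3,720 shared equally gives $930 per employee.
Remainder $13,185 by billable hours (total 1,957): Delacroix 6,130.99 → $6,130; Ibarra 4,332.12 → $4,330; Tam 377.29 → $375; Okafor 2,344.60 → $2,345.
Rounding difference +$5 on remainder applied to Delacroix.
Totals: Delacroix $930 + $6,135 = $7,065; Ibarra $930 + $4,330 = $5,260; Tam $930 + $375 = $1,305; Okafor $930 + $2,345 = $3,275.

Delacroix: $7,065 · Ibarra: $5,260 · Tam: $1,305 · Okafor: $3,275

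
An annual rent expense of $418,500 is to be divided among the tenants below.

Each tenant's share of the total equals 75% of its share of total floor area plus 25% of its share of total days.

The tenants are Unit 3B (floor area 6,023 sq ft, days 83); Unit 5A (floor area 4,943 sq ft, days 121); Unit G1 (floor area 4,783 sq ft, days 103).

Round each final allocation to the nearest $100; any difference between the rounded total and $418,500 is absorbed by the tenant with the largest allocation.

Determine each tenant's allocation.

Totals — floor area 15,749, days 307.
Combined weights (75% floor area + 25% days): Unit 3B 0.3544; Unit 5A 0.3339; Unit G1 0.3117.
Unrounded shares: Unit 3B 148,323.64; Unit 5A 139,749.75; Unit G1 130,426.61.
At nearest $100: Unit 3B $148,300; Unit 5A $139,700; Unit G1 $130,400. Sum = $418,400.
Difference $418,500 − $418,400 = +$100 applied to largest allocation (Unit 3B): Unit 3B becomes $148,400.

Unit 3B: $148,400; Unit 5A: $139,700; Unit G1: $130,400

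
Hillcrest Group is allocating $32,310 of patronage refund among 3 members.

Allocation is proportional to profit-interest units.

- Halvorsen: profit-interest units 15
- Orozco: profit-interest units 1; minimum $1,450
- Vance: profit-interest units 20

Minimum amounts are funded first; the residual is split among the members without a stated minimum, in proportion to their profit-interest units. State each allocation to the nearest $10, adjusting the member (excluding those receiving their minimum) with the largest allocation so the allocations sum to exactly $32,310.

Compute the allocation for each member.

Halvorsen: $13,230 · Orozco: $1,450 · Vance: $17,630

Fund the minimums — Orozco $1,450. Remaining pool $30,860.
Remaining pool split over remaining profit-interest units 35: Halvorsen 13,225.71 → $13,230; Vance 17,634.29 → $17,630.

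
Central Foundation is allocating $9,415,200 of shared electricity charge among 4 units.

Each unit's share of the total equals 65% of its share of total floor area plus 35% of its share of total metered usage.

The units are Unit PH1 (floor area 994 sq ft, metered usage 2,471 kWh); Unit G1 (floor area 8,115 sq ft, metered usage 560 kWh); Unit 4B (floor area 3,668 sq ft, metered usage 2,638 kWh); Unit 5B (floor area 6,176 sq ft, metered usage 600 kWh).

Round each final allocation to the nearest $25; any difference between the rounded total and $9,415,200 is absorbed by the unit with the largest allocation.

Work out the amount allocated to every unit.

Floor area total 18,953; metered usage total 6,269.
Composite weights (65% floor area + 35% metered usage): Unit PH1 0.1720; Unit G1 0.3096; Unit 4B 0.2731; Unit 5B 0.2453.
Unrounded shares: Unit PH1 1,619,849.40; Unit G1 2,914,680.59; Unit 4B 2,571,061.92; Unit 5B 2,309,608.09.
After rounding ($25): Unit PH1 $1,619,850; Unit G1 $2,914,675; Unit 4B $2,571,050; Unit 5B $2,309,600. Sum = $9,415,175.
Difference $9,415,200 − $9,415,175 = +$25 applied to largest allocation (Unit G1): Unit G1 becomes $2,914,700.

Unit PH1: $1,619,850; Unit G1: $2,914,700; Unit 4B: $2,571,050; Unit 5B: $2,309,600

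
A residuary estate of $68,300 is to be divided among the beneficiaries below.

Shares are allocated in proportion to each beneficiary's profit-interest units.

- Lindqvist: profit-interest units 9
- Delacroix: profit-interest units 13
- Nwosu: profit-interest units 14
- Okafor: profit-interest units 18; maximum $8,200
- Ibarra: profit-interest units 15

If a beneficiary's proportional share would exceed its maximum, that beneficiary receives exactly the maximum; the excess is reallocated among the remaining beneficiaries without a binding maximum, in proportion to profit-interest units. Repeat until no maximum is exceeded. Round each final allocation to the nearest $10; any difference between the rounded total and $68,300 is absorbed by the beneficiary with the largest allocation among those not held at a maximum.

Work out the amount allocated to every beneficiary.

Sum of profit-interest units: 69.
Pro-rata shares before constraints: Lindqvist 8,908.70; Delacroix 12,868.12; Nwosu 13,857.97; Okafor 17,817.39; Ibarra 14,847.83.
Held at cap: Okafor ($8,200); remaining pool $60,100 reallocated over remaining profit-interest units 51.
Redistributed shares: Lindqvist 10,605.88 → $10,610; Delacroix 15,319.61 → $15,320; Nwosu 16,498.04 → $16,500; Ibarra 17,676.47 → $17,680.
Rounding difference −$10 applied to Ibarra → $17,670.

Lindqvist: $10,610; Delacroix: $15,320; Nwosu: $16,500; Okafor: $8,200; Ibarra: $17,670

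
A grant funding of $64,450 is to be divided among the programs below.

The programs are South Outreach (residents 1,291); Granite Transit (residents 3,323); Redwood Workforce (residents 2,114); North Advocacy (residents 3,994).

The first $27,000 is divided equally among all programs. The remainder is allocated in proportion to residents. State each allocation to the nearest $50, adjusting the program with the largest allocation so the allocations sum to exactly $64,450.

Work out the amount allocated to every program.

South Outreach: $11,250 | Granite Transit: $18,350 | Redwood Workforce: $14,150 | North Advocacy: $20,700

First tranche $27,000 split equally: $6,750 each.
Remainder $37,450 by residents (total 10,722): South Outreach 4,509.23 → $4,500; Granite Transit 11,606.64 → $11,600; Redwood Workforce 7,383.82 → $7,400; North Advocacy 13,950.32 → $13,950.
Totals: South Outreach $6,750 + $4,500 = $11,250; Granite Transit $6,750 + $11,600 = $18,350; Redwood Workforce $6,750 + $7,400 = $14,150; North Advocacy $6,750 + $13,950 = $20,700.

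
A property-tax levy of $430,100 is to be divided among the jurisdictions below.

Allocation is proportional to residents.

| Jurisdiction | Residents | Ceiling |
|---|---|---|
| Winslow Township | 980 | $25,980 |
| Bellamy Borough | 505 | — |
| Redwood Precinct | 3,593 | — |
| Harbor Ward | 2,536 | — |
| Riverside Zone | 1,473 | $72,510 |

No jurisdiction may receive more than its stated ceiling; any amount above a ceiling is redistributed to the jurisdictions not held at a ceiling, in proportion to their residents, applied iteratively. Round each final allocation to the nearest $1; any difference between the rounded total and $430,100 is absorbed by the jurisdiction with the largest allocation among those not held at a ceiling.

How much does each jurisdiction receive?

Winslow Township: $25,980 | Bellamy Borough: $25,243 | Redwood Precinct: $179,601 | Harbor Ward: $126,766 | Riverside Zone: $72,510

Combined residents = 9,087.
Pro-rata shares before constraints: Winslow Township 46,384.73; Bellamy Borough 23,902.33; Redwood Precinct 170,061.55; Harbor Ward 120,032.31; Riverside Zone 69,719.08.
Held at cap: Winslow Township ($25,980); balance $404,120 reallocated over remaining residents 8,107.
Held at cap: Riverside Zone ($72,510); balance $331,610 reallocated over remaining residents 6,634.
Shares after redistribution: Bellamy Borough 25,243.15 → $25,243; Redwood Precinct 179,601.26 → $179,601; Harbor Ward 126,765.60 → $126,766.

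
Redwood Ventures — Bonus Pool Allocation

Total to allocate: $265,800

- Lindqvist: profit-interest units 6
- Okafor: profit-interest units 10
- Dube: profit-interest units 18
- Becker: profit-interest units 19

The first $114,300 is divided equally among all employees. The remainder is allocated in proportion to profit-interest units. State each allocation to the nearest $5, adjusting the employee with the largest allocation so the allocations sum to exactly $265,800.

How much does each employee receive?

Lindqvist: $45,725; Okafor: $57,160; Dube: $80,030; Becker: $82,885

Equal tier: $114,300 ÷ 4 = $28,575 apiece.
Remainder $151,500 by profit-interest units (total 53): Lindqvist 17,150.94 → $17,150; Okafor 28,584.91 → $28,585; Dube 51,452.83 → $51,455; Becker 54,311.32 → $54,310.
Totals: Lindqvist $28,575 + $17,150 = $45,725; Okafor $28,575 + $28,585 = $57,160; Dube $28,575 + $51,455 = $80,030; Becker $28,575 + $54,310 = $82,885.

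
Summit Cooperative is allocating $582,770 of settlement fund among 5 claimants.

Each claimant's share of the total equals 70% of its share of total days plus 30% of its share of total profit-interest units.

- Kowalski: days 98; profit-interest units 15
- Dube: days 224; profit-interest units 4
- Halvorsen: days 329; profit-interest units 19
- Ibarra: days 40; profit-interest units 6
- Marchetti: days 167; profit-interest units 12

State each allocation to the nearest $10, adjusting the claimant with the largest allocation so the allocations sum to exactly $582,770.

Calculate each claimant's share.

Kowalski: $93,420 · Dube: $118,990 · Halvorsen: $215,750 · Ibarra: $37,750 · Marchetti: $116,860

Days total 858; profit-interest units total 56.
Composite weights (70% days + 30% profit-interest units): Kowalski 0.1603; Dube 0.2042; Halvorsen 0.3702; Ibarra 0.0648; Marchetti 0.2005.
Proportional shares: Kowalski 93,424.16; Dube 118,989.49; Halvorsen 215,741.82; Ibarra 37,750.03; Marchetti 116,864.50.
After rounding ($10): Kowalski $93,420; Dube $118,990; Halvorsen $215,740; Ibarra $37,750; Marchetti $116,860. Sum = $582,760.
Difference $582,770 − $582,760 = +$10 applied to largest allocation (Halvorsen): Halvorsen becomes $215,750.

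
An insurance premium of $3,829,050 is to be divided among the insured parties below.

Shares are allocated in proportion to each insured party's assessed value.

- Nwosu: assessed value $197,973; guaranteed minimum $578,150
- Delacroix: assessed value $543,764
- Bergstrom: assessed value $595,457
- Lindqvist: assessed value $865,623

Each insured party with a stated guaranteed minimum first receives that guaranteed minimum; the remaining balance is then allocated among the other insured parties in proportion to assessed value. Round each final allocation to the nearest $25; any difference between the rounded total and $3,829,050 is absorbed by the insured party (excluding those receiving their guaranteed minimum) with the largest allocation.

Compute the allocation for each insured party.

Fund the minimums — Nwosu $578,150. Residual $3,250,900.
Residual split over remaining assessed value 2,004,844: Delacroix 881,725.65 → $881,725; Bergstrom 965,547.03 → $965,550; Lindqvist 1,403,627.32 → $1,403,625.

Nwosu: $578,150 | Delacroix: $881,725 | Bergstrom: $965,550 | Lindqvist: $1,403,625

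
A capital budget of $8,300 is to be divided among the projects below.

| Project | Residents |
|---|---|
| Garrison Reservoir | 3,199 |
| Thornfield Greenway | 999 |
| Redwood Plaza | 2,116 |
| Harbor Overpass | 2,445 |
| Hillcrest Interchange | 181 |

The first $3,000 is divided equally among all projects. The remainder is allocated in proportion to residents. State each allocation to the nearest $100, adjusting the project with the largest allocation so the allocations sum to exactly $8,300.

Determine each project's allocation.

$3,000 shared equally gives $600 per project.
Remainder $5,300 by residents (total 8,940): Garrison Reservoir 1,896.50 → $1,900; Thornfield Greenway 592.25 → $600; Redwood Plaza 1,254.45 → $1,300; Harbor Overpass 1,449.50 → $1,400; Hillcrest Interchange 107.30 → $100.
Totals: Garrison Reservoir $600 + $1,900 = $2,500; Thornfield Greenway $600 + $600 = $1,200; Redwood Plaza $600 + $1,300 = $1,900; Harbor Overpass $600 + $1,400 = $2,000; Hillcrest Interchange $600 + $100 = $700.

Garrison Reservoir: $2,500; Thornfield Greenway: $1,200; Redwood Plaza: $1,900; Harbor Overpass: $2,000; Hillcrest Interchange: $700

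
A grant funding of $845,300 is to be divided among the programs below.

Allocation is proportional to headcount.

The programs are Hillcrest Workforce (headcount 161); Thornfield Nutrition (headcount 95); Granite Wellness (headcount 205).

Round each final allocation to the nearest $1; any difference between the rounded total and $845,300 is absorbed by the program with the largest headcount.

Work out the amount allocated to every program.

Hillcrest Workforce: $295,213 · Thornfield Nutrition: $174,194 · Granite Wellness: $375,893

Combined headcount = 161 + 95 + 205 = 461.
Unrounded shares: Hillcrest Workforce 295,213.23; Thornfield Nutrition 174,194.14; Granite Wellness 375,892.62.
At nearest $1: Hillcrest Workforce $295,213; Thornfield Nutrition $174,194; Granite Wellness $375,893. Sum = $845,300.
Sum already equals the total — no adjustment.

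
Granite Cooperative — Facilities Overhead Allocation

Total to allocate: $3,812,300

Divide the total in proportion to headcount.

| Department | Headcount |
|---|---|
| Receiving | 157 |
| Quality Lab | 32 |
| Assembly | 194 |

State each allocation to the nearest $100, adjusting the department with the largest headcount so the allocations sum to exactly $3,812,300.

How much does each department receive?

Combined headcount = 383.
Proportional shares: Receiving 157/383 × $3,812,300 = 1,562,744.39; Quality Lab 32/383 × $3,812,300 = 318,521.15; Assembly 194/383 × $3,812,300 = 1,931,034.46.
After rounding ($100): Receiving $1,562,700; Quality Lab $318,500; Assembly $1,931,000. Sum = $3,812,200.
Difference $3,812,300 − $3,812,200 = +$100 applied to largest headcount (Assembly): Assembly becomes $1,931,100.

Receiving: $1,562,700; Quality Lab: $318,500; Assembly: $1,931,100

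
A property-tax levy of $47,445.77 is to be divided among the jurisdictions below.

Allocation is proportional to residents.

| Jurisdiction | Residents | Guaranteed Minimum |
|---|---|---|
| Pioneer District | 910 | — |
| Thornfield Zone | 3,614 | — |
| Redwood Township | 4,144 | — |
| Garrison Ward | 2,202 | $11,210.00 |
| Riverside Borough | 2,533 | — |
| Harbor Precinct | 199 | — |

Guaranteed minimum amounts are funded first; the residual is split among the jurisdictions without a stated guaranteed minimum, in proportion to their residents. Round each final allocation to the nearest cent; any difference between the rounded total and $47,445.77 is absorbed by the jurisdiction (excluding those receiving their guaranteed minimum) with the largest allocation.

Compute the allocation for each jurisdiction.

Pioneer District: $2,892.50 · Thornfield Zone: $11,487.37 · Redwood Township: $13,172.03 · Garrison Ward: $11,210.00 · Riverside Borough: $8,051.33 · Harbor Precinct: $632.54

Minimums first: Garrison Ward $11,210.00. Residual $36,235.77.
Residual split over remaining residents 11,400: Pioneer District 2,892.5044 → $2,892.50; Thornfield Zone 11,487.3748 → $11,487.37; Redwood Township 13,172.0203 → $13,172.02; Riverside Borough 8,051.3338 → $8,051.33; Harbor Precinct 632.5367 → $632.54.
Rounding difference +$0.01 applied to Redwood Township → $13,172.03.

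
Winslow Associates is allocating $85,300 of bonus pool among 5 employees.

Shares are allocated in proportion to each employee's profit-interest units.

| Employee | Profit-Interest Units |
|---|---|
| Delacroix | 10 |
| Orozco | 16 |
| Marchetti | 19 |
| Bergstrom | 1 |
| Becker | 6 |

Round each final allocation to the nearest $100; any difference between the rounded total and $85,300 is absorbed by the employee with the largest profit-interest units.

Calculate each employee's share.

Delacroix: $16,400 · Orozco: $26,200 · Marchetti: $31,300 · Bergstrom: $1,600 · Becker: $9,800

Total profit-interest units = 52.
Raw shares: Delacroix 10/52 × $85,300 = 16,403.85; Orozco 16/52 × $85,300 = 26,246.15; Marchetti 19/52 × $85,300 = 31,167.31; Bergstrom 1/52 × $85,300 = 1,640.38; Becker 6/52 × $85,300 = 9,842.31.
Rounded to nearest $100: Delacroix $16,400; Orozco $26,200; Marchetti $31,200; Bergstrom $1,600; Becker $9,800. Sum = $85,200.
Difference $85,300 − $85,200 = +$100 applied to largest profit-interest units (Marchetti): Marchetti becomes $31,300.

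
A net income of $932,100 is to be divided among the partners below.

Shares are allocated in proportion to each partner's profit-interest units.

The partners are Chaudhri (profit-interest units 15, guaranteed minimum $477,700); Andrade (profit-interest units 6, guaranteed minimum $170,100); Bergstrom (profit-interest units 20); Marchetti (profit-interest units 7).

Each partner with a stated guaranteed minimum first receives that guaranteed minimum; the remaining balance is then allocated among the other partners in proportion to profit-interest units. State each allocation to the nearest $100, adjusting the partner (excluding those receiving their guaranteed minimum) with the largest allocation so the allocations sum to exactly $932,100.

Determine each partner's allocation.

Chaudhri: $477,700 | Andrade: $170,100 | Bergstrom: $210,600 | Marchetti: $73,700

Guaranteed amounts: Chaudhri $477,700; Andrade $170,100. Remaining pool $284,300.
Remaining pool split over remaining profit-interest units 27: Bergstrom 210,592.59 → $210,600; Marchetti 73,707.41 → $73,700.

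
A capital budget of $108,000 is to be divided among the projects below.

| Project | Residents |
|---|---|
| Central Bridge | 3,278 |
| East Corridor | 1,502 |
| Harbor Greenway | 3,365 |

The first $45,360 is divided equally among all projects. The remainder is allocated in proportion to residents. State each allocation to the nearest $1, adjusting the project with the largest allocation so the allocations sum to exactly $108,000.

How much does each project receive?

First tranche $45,360 split equally: $15,120 each.
Remainder $62,640 by residents (total 8,145): Central Bridge 25,209.81 → $25,210; East Corridor 11,551.29 → $11,551; Harbor Greenway 25,878.90 → $25,879.
Totals: Central Bridge $15,120 + $25,210 = $40,330; East Corridor $15,120 + $11,551 = $26,671; Harbor Greenway $15,120 + $25,879 = $40,999.

Central Bridge: $40,330 · East Corridor: $26,671 · Harbor Greenway: $40,999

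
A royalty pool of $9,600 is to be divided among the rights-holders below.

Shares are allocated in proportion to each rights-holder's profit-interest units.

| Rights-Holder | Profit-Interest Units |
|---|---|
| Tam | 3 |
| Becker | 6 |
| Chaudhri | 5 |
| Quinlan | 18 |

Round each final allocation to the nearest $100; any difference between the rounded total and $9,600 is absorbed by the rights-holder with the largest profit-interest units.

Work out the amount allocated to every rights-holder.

Profit-interest units total: 3 + 6 + 5 + 18 = 32.
Unrounded shares: Tam 900.00; Becker 1,800.00; Chaudhri 1,500.00; Quinlan 5,400.00.
Rounded to nearest $100: Tam $900; Becker $1,800; Chaudhri $1,500; Quinlan $5,400. Sum = $9,600.
Rounded total matches; no reconciliation needed.

Tam: $900; Becker: $1,800; Chaudhri: $1,500; Quinlan: $5,400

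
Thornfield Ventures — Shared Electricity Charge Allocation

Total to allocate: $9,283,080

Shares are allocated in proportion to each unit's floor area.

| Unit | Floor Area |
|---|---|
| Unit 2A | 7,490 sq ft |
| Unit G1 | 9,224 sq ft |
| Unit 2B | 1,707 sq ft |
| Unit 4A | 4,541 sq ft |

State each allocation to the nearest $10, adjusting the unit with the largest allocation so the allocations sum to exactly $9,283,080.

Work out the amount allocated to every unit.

Sum of floor area: 22,962.
Proportional shares: Unit 2A 7,490/22,962 × $9,283,080 = 3,028,058.06; Unit G1 9,224/22,962 × $9,283,080 = 3,729,079.78; Unit 2B 1,707/22,962 × $9,283,080 = 690,106.16; Unit 4A 4,541/22,962 × $9,283,080 = 1,835,836.00.
After rounding ($10): Unit 2A $3,028,060; Unit G1 $3,729,080; Unit 2B $690,110; Unit 4A $1,835,840. Sum = $9,283,090.
Difference $9,283,080 − $9,283,090 = −$10 applied to largest allocation (Unit G1): Unit G1 becomes $3,729,070.

Unit 2A: $3,028,060 | Unit G1: $3,729,070 | Unit 2B: $690,110 | Unit 4A: $1,835,840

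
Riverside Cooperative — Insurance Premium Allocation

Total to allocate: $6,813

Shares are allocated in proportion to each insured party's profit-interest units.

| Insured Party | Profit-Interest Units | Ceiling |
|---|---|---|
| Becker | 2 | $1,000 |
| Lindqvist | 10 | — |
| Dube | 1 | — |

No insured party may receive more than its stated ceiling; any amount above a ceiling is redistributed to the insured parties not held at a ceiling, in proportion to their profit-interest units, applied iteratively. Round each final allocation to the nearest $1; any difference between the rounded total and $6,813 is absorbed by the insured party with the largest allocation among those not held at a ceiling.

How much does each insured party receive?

Sum of profit-interest units: 13.
Unconstrained shares: Becker 1,048.15; Lindqvist 5,240.77; Dube 524.08.
Capped: Becker ($1,000); balance $5,813 reallocated over remaining profit-interest units 11.
Redistributed shares: Lindqvist 5,284.55 → $5,285; Dube 528.45 → $528.

Becker: $1,000 | Lindqvist: $5,285 | Dube: $528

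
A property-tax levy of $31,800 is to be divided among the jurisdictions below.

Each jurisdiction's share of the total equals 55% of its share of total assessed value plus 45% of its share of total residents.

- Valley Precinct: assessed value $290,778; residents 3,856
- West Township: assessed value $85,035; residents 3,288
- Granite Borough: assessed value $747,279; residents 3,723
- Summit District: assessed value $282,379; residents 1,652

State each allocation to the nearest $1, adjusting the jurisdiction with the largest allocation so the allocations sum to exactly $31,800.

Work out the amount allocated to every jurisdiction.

Totals — assessed value 1,405,471, residents 12,519.
Composite weights (55% assessed value + 45% residents): Valley Precinct 0.2524; West Township 0.1515; Granite Borough 0.4263; Summit District 0.1699.
Pro-rata amounts: Valley Precinct 8,026.16; West Township 4,816.58; Granite Borough 13,554.93; Summit District 5,402.33.
After rounding ($1): Valley Precinct $8,026; West Township $4,817; Granite Borough $13,555; Summit District $5,402. Sum = $31,800.
No rounding difference to absorb.

Valley Precinct: $8,026; West Township: $4,817; Granite Borough: $13,555; Summit District: $5,402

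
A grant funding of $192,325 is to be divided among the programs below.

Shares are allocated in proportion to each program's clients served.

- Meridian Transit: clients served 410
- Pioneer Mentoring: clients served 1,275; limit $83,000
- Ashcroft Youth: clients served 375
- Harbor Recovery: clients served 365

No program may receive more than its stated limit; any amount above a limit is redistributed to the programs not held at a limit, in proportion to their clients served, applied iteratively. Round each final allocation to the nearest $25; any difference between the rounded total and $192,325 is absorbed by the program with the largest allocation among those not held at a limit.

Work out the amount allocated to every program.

Clients served total: 2,425.
Unconstrained shares: Meridian Transit 32,516.80; Pioneer Mentoring 101,119.33; Ashcroft Youth 29,740.98; Harbor Recovery 28,947.89.
Held at cap: Pioneer Mentoring ($83,000); remaining pool $109,325 reallocated over remaining clients served 1,150.
Redistributed shares: Meridian Transit 38,976.74 → $38,975; Ashcroft Youth 35,649.46 → $35,650; Harbor Recovery 34,698.80 → $34,700.

Meridian Transit: $38,975 | Pioneer Mentoring: $83,000 | Ashcroft Youth: $35,650 | Harbor Recovery: $34,700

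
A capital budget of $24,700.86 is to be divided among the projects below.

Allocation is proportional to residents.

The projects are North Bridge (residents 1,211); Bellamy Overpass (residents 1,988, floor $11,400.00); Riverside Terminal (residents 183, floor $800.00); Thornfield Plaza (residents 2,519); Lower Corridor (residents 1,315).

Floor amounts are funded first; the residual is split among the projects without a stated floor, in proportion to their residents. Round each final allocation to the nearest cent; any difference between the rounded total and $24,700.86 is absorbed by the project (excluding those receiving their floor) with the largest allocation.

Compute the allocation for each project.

North Bridge: $3,000.70 | Bellamy Overpass: $11,400.00 | Riverside Terminal: $800.00 | Thornfield Plaza: $6,241.76 | Lower Corridor: $3,258.40

Fund the minimums — Bellamy Overpass $11,400.00; Riverside Terminal $800.00. Residual $12,500.86.
Residual split over remaining residents 5,045: North Bridge 3,000.7020 → $3,000.70; Thornfield Plaza 6,241.7575 → $6,241.76; Lower Corridor 3,258.4006 → $3,258.40.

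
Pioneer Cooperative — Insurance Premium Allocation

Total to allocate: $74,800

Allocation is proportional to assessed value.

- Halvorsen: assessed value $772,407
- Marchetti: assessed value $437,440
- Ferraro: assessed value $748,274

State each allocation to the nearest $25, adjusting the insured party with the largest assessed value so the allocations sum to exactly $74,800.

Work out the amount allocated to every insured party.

Assessed value total: 1,958,121.
Proportional shares: Halvorsen 772,407/1,958,121 × $74,800 = 29,505.86; Marchetti 437,440/1,958,121 × $74,800 = 16,710.16; Ferraro 748,274/1,958,121 × $74,800 = 28,583.98.
Rounded to nearest $25: Halvorsen $29,500; Marchetti $16,700; Ferraro $28,575. Sum = $74,775.
Difference $74,800 − $74,775 = +$25 applied to largest assessed value (Halvorsen): Halvorsen becomes $29,525.

Halvorsen: $29,525 | Marchetti: $16,700 | Ferraro: $28,575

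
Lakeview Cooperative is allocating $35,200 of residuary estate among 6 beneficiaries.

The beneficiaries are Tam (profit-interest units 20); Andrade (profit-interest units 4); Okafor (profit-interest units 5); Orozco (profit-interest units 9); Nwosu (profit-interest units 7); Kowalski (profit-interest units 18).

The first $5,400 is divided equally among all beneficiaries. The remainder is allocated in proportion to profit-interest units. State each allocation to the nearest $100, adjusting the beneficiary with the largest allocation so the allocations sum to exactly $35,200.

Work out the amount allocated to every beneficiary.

Tam: $10,300 | Andrade: $2,800 | Okafor: $3,300 | Orozco: $5,200 | Nwosu: $4,200 | Kowalski: $9,400

Equal tier: $5,400 ÷ 6 = $900 apiece.
Remainder $29,800 by profit-interest units (total 63): Tam 9,460.32 → $9,500; Andrade 1,892.06 → $1,900; Okafor 2,365.08 → $2,400; Orozco 4,257.14 → $4,300; Nwosu 3,311.11 → $3,300; Kowalski 8,514.29 → $8,500.
Rounding difference −$100 on remainder applied to Tam.
Totals: Tam $900 + $9,400 = $10,300; Andrade $900 + $1,900 = $2,800; Okafor $900 + $2,400 = $3,300; Orozco $900 + $4,300 = $5,200; Nwosu $900 + $3,300 = $4,200; Kowalski $900 + $8,500 = $9,400.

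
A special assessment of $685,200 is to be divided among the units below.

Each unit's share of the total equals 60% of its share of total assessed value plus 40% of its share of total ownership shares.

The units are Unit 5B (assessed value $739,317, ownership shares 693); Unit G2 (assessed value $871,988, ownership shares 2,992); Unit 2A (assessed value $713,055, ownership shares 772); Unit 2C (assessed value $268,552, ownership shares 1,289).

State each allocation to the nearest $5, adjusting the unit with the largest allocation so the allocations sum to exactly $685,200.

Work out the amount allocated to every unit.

Assessed value total 2,592,912; ownership shares total 5,746.
Composite weights (60% assessed value + 40% ownership shares): Unit 5B 0.2193; Unit G2 0.4101; Unit 2A 0.2187; Unit 2C 0.1519.
Pro-rata amounts: Unit 5B 150,278.24; Unit G2 280,974.55; Unit 2A 149,882.502; Unit 2C 104,064.71.
Rounded to nearest $5: Unit 5B $150,280; Unit G2 $280,975; Unit 2A $149,885; Unit 2C $104,065. Sum = $685,205.
Difference $685,200 − $685,205 = −$5 applied to largest allocation (Unit G2): Unit G2 becomes $280,970.

Unit 5B: $150,280 | Unit G2: $280,970 | Unit 2A: $149,885 | Unit 2C: $104,065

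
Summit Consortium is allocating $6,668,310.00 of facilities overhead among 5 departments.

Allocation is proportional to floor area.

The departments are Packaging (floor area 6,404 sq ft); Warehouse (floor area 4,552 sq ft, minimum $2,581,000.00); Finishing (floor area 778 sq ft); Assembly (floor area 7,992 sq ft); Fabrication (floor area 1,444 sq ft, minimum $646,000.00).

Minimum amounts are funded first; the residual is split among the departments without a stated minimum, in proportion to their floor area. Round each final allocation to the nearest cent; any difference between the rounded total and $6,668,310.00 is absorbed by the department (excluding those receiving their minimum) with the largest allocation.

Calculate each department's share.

Minimums first: Warehouse $2,581,000.00; Fabrication $646,000.00. Balance $3,441,310.00.
Balance split over remaining floor area 15,174: Packaging 1,452,362.5438 → $1,452,362.54; Finishing 176,442.5451 → $176,442.55; Assembly 1,812,504.9110 → $1,812,504.91.

Packaging: $1,452,362.54 · Warehouse: $2,581,000.00 · Finishing: $176,442.55 · Assembly: $1,812,504.91 · Fabrication: $646,000.00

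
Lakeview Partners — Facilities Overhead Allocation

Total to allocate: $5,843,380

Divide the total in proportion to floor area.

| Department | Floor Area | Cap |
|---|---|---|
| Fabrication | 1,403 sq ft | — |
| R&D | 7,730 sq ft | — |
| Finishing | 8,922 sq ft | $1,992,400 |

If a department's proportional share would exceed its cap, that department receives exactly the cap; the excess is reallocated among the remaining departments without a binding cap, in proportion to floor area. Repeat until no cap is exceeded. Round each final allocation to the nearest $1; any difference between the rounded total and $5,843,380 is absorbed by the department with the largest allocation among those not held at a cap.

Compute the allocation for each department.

Total floor area = 18,055.
Proportional shares (ignoring caps): Fabrication 454,071.57; R&D 2,501,762.80; Finishing 2,887,545.63.
Capped: Finishing ($1,992,400); balance $3,850,980 reallocated over remaining floor area 9,133.
Redistributed shares: Fabrication 591,582.72 → $591,583; R&D 3,259,397.28 → $3,259,397.

Fabrication: $591,583; R&D: $3,259,397; Finishing: $1,992,400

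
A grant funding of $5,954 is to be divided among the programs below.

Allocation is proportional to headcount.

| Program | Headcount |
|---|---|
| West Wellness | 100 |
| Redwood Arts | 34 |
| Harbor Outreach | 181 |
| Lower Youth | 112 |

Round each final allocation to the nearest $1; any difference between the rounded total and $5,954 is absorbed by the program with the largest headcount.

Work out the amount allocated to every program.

West Wellness: $1,394; Redwood Arts: $474; Harbor Outreach: $2,524; Lower Youth: $1,562

Combined headcount = 100 + 34 + 181 + 112 = 427.
Unrounded shares: West Wellness 1,394.38; Redwood Arts 474.09; Harbor Outreach 2,523.83; Lower Youth 1,561.70.
Rounded to nearest $1: West Wellness $1,394; Redwood Arts $474; Harbor Outreach $2,524; Lower Youth $1,562. Sum = $5,954.
Sum already equals the total — no adjustment.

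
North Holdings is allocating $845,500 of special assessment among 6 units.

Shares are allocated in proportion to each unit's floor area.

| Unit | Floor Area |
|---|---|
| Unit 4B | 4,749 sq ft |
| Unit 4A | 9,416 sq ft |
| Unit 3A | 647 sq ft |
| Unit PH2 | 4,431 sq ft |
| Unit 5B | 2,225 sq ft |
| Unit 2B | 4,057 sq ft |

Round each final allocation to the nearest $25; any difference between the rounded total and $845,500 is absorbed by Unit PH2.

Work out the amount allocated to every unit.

Unit 4B: $157,300; Unit 4A: $311,900; Unit 3A: $21,425; Unit PH2: $146,800; Unit 5B: $73,700; Unit 2B: $134,375

Floor area total: 25,525.
Raw shares: Unit 4B 4,749/25,525 × $845,500 = 157,307.72; Unit 4A 9,416/25,525 × $845,500 = 311,899.24; Unit 3A 647/25,525 × $845,500 = 21,431.48; Unit PH2 4,431/25,525 × $845,500 = 146,774.16; Unit 5B 2,225/25,525 × $845,500 = 73,701.76; Unit 2B 4,057/25,525 × $845,500 = 134,385.64.
After rounding ($25): Unit 4B $157,300; Unit 4A $311,900; Unit 3A $21,425; Unit PH2 $146,775; Unit 5B $73,700; Unit 2B $134,375. Sum = $845,475.
Difference $845,500 − $845,475 = +$25 applied to Unit PH2: Unit PH2 becomes $146,800.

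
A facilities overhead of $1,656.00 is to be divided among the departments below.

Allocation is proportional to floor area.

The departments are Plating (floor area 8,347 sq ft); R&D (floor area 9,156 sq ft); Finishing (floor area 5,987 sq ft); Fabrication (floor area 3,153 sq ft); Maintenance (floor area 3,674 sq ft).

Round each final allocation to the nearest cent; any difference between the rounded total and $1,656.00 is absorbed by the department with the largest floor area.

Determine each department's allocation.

Plating: $455.94; R&D: $500.12; Finishing: $327.03; Fabrication: $172.23; Maintenance: $200.68

Combined floor area = 8,347 + 9,156 + 5,987 + 3,153 + 3,674 = 30,317.
Unrounded shares: Plating 455.9367; R&D 500.1265; Finishing 327.0268; Fabrication 172.2257; Maintenance 200.6842.
Rounded to nearest cent: Plating $455.94; R&D $500.13; Finishing $327.03; Fabrication $172.23; Maintenance $200.68. Sum = $1,656.01.
Difference $1,656.00 − $1,656.01 = −$0.01 applied to largest floor area (R&D): R&D becomes $500.12.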